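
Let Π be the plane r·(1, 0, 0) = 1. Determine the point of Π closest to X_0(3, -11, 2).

n = (1, 0, 0), |n|² = 1, and n·X_0 − 1 = 2.
t = 2/1 = 2, so the foot is X_0 − t·n = (3, -11, 2) − 2·(1, 0, 0) = (1, -11, 2).

(1, -11, 2)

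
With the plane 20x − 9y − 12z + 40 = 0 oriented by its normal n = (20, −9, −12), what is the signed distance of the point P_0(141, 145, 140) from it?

n·P_0 − (-40) = -125.
|n| = 25, so the signed distance is -125/25 = -5.

-5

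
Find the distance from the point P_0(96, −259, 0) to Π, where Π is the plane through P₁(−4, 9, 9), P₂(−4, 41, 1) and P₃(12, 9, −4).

P₁P₂ = (0, 32, −8) and P₁P₃ = (16, 0, −13), so a normal is n = P₁P₂ × P₁P₃ = (−416, −128, −512).
n = (−416, −128, −512); n·P − (-4096) = -2688; |n| = 672; distance = 2688/672 = 4.

4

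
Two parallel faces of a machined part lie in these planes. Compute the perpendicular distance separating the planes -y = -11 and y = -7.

18

Divide the second equation by -1 to match normals: -y = 7.
Both planes have normal n = (0, -1, 0), |n| = 1. Any point on the first plane is at distance |7 − (-11)|/|n| = 18/1 = 18 from the second.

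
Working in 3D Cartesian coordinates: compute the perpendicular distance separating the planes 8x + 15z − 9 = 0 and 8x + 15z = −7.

16/17

With common normal n = (8, 0, 15) (|n| = 17), the distance is |9 − (-7)|/|n| = 16/17.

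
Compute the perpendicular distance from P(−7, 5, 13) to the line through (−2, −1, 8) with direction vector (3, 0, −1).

√46

Direction vector d = (3, 0, −1).
AP = (−5, 6, 5), and AP × d = (−6, 10, −18).
|AP × d|² = 460 and |d|² = 10, so the distance is √(460/10) = √46.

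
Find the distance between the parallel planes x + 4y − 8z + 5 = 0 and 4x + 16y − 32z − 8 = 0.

Divide the second equation by 4 to match normals: x + 4y − 8z = 2.
Both planes have normal n = (1, 4, −8), |n| = 9. Any point on the first plane is at distance |2 − (-5)|/|n| = 7/9 from the second.

7/9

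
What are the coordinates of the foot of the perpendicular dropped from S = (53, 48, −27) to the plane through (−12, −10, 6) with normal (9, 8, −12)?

n = (9, 8, −12), |n|² = 289, and n·S − (-260) = 1445.
t = 1445/289 = 5, so the foot is S − t·n = (53, 48, −27) − 5·(9, 8, −12) = (8, 8, 33).

(8, 8, 33)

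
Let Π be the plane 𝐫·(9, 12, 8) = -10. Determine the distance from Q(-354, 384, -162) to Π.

Normal vector n = (9, 12, 8), and n·(-354, 384, -162) - (-10) = 136.
|n| = √(81 + 144 + 64) = 17, so the distance is |136|/17 = 8.

8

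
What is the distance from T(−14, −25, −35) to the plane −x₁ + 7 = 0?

n = (−1, 0, 0); n·P − (-7) = 21; |n| = 1; distance = 21/1 = 21.

21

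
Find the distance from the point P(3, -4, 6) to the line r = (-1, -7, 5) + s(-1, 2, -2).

Direction vector d = (-1, 2, -2).
AP = (4, 3, 1), and AP × d = (-8, 7, 11).
|AP × d|² = 234 and |d|² = 9, so the distance is √(234/9) = √26.

√26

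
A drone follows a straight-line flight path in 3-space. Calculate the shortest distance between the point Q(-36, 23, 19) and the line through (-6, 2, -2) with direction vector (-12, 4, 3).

3√29

Direction vector d = (-12, 4, 3).
AP = (-30, 21, 21); AP·d = 507, |AP|² = 1782, |d|² = 169.
distance² = |AP|² − (AP·d)²/|d|² = 1782 − 257049/169 = 261, so the distance is 3√29.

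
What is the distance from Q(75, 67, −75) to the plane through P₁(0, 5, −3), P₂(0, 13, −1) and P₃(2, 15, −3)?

P₁P₂ = (0, 8, 2) and P₁P₃ = (2, 10, 0), so a normal is n = P₁P₂ × P₁P₃ = (−20, 4, −16).
Then n·(75, 67, −75) − 68 = −100.
|n| = √(400 + 16 + 256) = 4√42, so the distance is |-100|/(4√42) = 25/√42.

25/√42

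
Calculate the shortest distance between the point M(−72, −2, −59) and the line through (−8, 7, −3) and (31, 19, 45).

A direction vector is d = (39, 12, 48).
AP = (−64, −9, −56); AP·d = -5292, |AP|² = 7313, |d|² = 3969.
distance² = |AP|² − (AP·d)²/|d|² = 7313 − 28005264/3969 = 257, so the distance is √257.

√257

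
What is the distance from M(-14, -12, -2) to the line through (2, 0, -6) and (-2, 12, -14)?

A direction vector is d = (-4, 12, -8).
AP = (-16, -12, 4), and AP × d = (48, -144, -240).
|AP × d|² = 80640 and |d|² = 224, so the distance is √(80640/224) = √360 = 6√10.

6√10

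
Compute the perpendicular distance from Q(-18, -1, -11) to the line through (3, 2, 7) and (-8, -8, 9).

A direction vector is d = (-11, -10, 2).
AP = (-21, -3, -18); AP·d = 225, |AP|² = 774, |d|² = 225.
distance² = |AP|² − (AP·d)²/|d|² = 774 − 50625/225 = 549, so the distance is 3√61.

3√61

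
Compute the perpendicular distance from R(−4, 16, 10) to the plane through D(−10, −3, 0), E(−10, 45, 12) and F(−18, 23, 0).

2/7

DE = (0, 48, 12) and DF = (−8, 26, 0), so a normal is n = DE × DF = (−312, −96, 384).
d = |(-312)·(-4) + (-96)·16 + 384·10 − 3408| / √(97344 + 9216 + 147456) = |144| / 504 = 2/7.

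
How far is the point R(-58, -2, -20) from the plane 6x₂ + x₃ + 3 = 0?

29/√37

d = |6·(-2) + 1·(-20) − (-3)| / √(0 + 36 + 1) = |-29| / √37 = 29√37/37.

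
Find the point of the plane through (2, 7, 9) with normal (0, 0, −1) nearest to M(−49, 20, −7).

n = (0, 0, −1), |n|² = 1, and n·M − (-9) = 16.
t = 16/1 = 16, so the foot is M − t·n = (−49, 20, −7) − 16·(0, 0, −1) = (−49, 20, 9).

(-49, 20, 9)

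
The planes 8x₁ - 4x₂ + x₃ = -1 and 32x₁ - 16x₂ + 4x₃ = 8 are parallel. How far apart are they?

Divide the second equation by 4 to match normals: 8x₁ - 4x₂ + x₃ = 2.
With common normal n = (8, -4, 1) (|n| = 9), the distance is |(-1) − 2|/|n| = 3/9 = 1/3.

1/3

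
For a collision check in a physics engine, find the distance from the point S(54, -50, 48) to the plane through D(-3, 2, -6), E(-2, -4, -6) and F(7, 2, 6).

DE = (1, -6, 0) and DF = (10, 0, 12), so a normal is n = DE × DF = (-72, -12, 60).
d = |(-72)·54 + (-12)·(-50) + 60·48 − (-168)| / √(5184 + 144 + 3600) = |-240| / (12√62) = 10√62/31.

10√62/31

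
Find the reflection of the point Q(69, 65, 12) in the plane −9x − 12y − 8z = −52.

With n = (−9, −12, −8), the signed offset is (n·Q − (-52))/|n|² = -1445/289 = -5.
Q' = Q − 2t·n = (69, 65, 12) − (-10)·(−9, −12, −8) = (−21, −55, −68).

(-21, -55, -68)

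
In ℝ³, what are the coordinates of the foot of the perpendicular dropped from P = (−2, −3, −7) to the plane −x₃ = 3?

The perpendicular from P has direction n = (0, 0, −1): r = (−2, −3, −7) + t(0, 0, −1).
Substitute into the plane: n·(P + tn) = 3 gives 7 + 1t = 3, so t = -4.
Foot = (−2, −3, −7) + (-4)·(0, 0, −1) = (−2, −3, −3).

(-2, -3, -3)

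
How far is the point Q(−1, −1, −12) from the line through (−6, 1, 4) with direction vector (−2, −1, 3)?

√61

Direction vector d = (−2, −1, 3).
AP = (5, −2, −16); AP·d = -56, |AP|² = 285, |d|² = 14.
distance² = |AP|² − (AP·d)²/|d|² = 285 − 3136/14 = 61, so the distance is √61.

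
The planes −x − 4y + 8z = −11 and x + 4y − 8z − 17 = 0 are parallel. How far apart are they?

Divide the second equation by -1 to match normals: −x − 4y + 8z = -17.
With common normal n = (−1, −4, 8) (|n| = 9), the distance is |(-11) − (-17)|/|n| = 6/9 = 2/3.

2/3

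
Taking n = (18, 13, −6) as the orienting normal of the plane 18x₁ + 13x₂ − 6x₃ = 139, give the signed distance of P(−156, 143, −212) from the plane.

8

n·P − 139 = 184.
|n| = 23, so the signed distance is 184/23 = 8.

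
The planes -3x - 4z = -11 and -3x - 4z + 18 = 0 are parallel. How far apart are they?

7/5

Both planes have normal n = (-3, 0, -4), |n| = 5. Any point on the first plane is at distance |(-18) − (-11)|/|n| = 7/5 from the second.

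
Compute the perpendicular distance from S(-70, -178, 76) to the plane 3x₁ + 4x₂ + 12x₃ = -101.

7

n = (3, 4, 12); n·P − (-101) = 91; |n| = 13; distance = 91/13 = 7.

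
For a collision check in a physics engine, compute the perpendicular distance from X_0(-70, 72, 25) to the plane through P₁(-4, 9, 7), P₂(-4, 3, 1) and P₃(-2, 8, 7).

8

P₁P₂ = (0, -6, -6) and P₁P₃ = (2, -1, 0), so a normal is n = P₁P₂ × P₁P₃ = (-6, -12, 12).
d = |(-6)·(-70) + (-12)·72 + 12·25 − 0| / √(36 + 144 + 144) = |-144| / 18 = 8.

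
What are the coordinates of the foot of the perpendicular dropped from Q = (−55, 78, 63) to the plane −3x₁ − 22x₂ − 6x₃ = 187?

(-67, -10, 39)

n = (−3, −22, −6), |n|² = 529, and n·Q − 187 = -2116.
t = -2116/529 = -4, so the foot is Q − t·n = (−55, 78, 63) − (-4)·(−3, −22, −6) = (−67, −10, 39).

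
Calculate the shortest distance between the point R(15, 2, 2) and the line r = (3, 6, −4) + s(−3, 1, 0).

Direction vector d = (−3, 1, 0).
AP = (12, −4, 6); AP·d = -40, |AP|² = 196, |d|² = 10.
distance² = |AP|² − (AP·d)²/|d|² = 196 − 1600/10 = 36, so the distance is 6.

6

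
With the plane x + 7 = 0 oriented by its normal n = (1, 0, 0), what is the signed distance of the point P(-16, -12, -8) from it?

n·P − (-7) = -9.
|n| = 1, so the signed distance is -9/1 = -9.

-9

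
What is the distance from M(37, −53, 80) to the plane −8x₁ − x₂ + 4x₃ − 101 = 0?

8/3

Normal vector n = (−8, −1, 4), and n·(37, −53, 80) − 101 = −24.
|n| = √(64 + 1 + 16) = 9, so the distance is |-24|/9 = 8/3.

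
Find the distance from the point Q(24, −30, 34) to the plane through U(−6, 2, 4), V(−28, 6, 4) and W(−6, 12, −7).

UV = (−22, 4, 0) and UW = (0, 10, −11), so a normal is n = UV × UW = (−44, −242, −220).
Then n·(24, −30, 34) − (−1100) = −176.
|n| = √(1936 + 58564 + 48400) = 330, so the distance is |-176|/330 = 8/15.

8/15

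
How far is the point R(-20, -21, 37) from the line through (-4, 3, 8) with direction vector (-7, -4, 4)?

√377

Direction vector d = (-7, -4, 4).
AP = (-16, -24, 29); AP·d = 324, |AP|² = 1673, |d|² = 81.
distance² = |AP|² − (AP·d)²/|d|² = 1673 − 104976/81 = 377, so the distance is √377.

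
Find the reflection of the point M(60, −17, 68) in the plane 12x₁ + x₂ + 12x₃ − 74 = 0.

(-60, -27, -52)

With n = (12, 1, 12), the signed offset is (n·M − 74)/|n|² = 1445/289 = 5.
M' = M − 2t·n = (60, −17, 68) − 10·(12, 1, 12) = (−60, −27, −52).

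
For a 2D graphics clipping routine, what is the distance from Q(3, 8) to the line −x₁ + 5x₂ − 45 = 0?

The normal to the line is n = (−1, 5) with |n| = √26.
|n·Q − 45| = |37 − 45| = 8, so the distance is 8/√26 = 4√26/13.

8/√26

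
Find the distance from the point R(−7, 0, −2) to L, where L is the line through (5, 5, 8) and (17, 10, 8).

A direction vector is d = (12, 5, 0).
AP = (−12, −5, −10), and AP × d = (50, −120, 0).
|AP × d|² = 16900 and |d|² = 169, so the distance is √(16900/169) = √100 = 10.

10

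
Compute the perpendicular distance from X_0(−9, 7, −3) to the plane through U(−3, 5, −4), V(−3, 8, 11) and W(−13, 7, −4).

1/√3

UV = (0, 3, 15) and UW = (−10, 2, 0), so a normal is n = UV × UW = (−30, −150, 30).
Then n·(−9, 7, −3) − (−780) = −90.
|n| = √(900 + 22500 + 900) = 90√3, so the distance is |-90|/(90√3) = √3/3.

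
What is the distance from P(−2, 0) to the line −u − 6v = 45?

43√37/37

The normal to the line is n = (−1, −6) with |n| = √37.
|n·P − 45| = |2 − 45| = 43, so the distance is 43/√37 = 43√37/37.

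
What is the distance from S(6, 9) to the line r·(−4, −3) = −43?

d = |(-4)·6 + (-3)·9 − (-43)| / √(16 + 9) = |-8|/5 = 8/5.

8/5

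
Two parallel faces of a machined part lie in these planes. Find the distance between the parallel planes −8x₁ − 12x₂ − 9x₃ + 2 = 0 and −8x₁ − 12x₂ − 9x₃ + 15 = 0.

13/17

Both planes have normal n = (−8, −12, −9), |n| = 17. Any point on the first plane is at distance |(-15) − (-2)|/|n| = 13/17 from the second.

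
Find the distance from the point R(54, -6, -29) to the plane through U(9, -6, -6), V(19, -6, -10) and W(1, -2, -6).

5√5/3

UV = (10, 0, -4) and UW = (-8, 4, 0), so a normal is n = UV × UW = (16, 32, 40).
Then n·(54, -6, -29) - (-288) = -200.
|n| = √(256 + 1024 + 1600) = 24√5, so the distance is |-200|/(24√5) = 5√5/3.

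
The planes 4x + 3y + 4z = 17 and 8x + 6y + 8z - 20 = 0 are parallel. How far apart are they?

7/√41

Divide the second equation by 2 to match normals: 4x + 3y + 4z = 10.
Both planes have normal n = (4, 3, 4), |n| = √41. Any point on the first plane is at distance |10 − 17|/|n| = 7/√41 = 7√41/41 from the second.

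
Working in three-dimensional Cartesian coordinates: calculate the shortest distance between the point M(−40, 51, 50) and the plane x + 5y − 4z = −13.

28/√42

d = |1·(-40) + 5·51 + (-4)·50 − (-13)| / √(1 + 25 + 16) = |28| / √42 = 2√42/3.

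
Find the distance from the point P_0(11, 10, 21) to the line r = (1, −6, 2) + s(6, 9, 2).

Direction vector d = (6, 9, 2).
AP = (10, 16, 19); AP·d = 242, |AP|² = 717, |d|² = 121.
distance² = |AP|² − (AP·d)²/|d|² = 717 − 58564/121 = 233, so the distance is √233.

√233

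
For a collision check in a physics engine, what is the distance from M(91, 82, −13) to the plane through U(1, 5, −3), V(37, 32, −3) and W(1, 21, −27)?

UV = (36, 27, 0) and UW = (0, 16, −24), so a normal is n = UV × UW = (−648, 864, 576).
Then n·(91, 82, −13) − 1944 = 2448.
|n| = √(419904 + 746496 + 331776) = 1224, so the distance is |2448|/1224 = 2.

2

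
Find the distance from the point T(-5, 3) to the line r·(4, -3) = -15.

The normal to the line is n = (4, -3) with |n| = 5.
|n·T − (-15)| = |-29 − (-15)| = 14, so the distance is 14/5.

14/5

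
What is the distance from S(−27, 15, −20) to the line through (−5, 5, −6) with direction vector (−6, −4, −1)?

2√142

Direction vector d = (−6, −4, −1).
AP = (−22, 10, −14), and AP × d = (−66, 62, 148).
|AP × d|² = 30104 and |d|² = 53, so the distance is √(30104/53) = √568 = 2√142.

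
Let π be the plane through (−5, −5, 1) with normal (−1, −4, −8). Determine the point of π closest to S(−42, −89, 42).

The perpendicular from S has direction n = (−1, −4, −8): r = (−42, −89, 42) + t(−1, −4, −8).
Substitute into the plane: n·(S + tn) = 17 gives 62 + 81t = 17, so t = -5/9.
Foot = (−42, −89, 42) + (-5/9)·(−1, −4, −8) = (−373/9, −781/9, 418/9).

(-373/9, -781/9, 418/9)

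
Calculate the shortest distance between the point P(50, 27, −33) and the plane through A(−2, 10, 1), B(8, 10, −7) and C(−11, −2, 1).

13√2/10

AB = (10, 0, −8) and AC = (−9, −12, 0), so a normal is n = AB × AC = (−96, 72, −120).
Then n·(50, 27, −33) − 792 = 312.
|n| = √(9216 + 5184 + 14400) = 120√2, so the distance is |312|/(120√2) = 13/(5√2).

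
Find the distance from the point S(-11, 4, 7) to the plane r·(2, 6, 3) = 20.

3/7

Normal vector n = (2, 6, 3), and n·(-11, 4, 7) - 20 = 3.
|n| = √(4 + 36 + 9) = 7, so the distance is |3|/7 = 3/7.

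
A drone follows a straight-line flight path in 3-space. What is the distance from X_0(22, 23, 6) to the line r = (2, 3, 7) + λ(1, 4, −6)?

Direction vector d = (1, 4, −6).
AP = (20, 20, −1), and AP × d = (−116, 119, 60).
|AP × d|² = 31217 and |d|² = 53, so the distance is √(31217/53) = √589.

√589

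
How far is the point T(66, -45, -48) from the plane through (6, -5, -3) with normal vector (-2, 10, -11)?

5/3

The plane has equation n·(r − (6, -5, -3)) = 0, i.e. n·r = -29.
n = (-2, 10, -11); n·P − (-29) = -25; |n| = 15; distance = 25/15 = 5/3.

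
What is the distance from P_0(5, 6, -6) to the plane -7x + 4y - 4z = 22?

Normal vector n = (-7, 4, -4), and n·(5, 6, -6) - 22 = -9.
|n| = √(49 + 16 + 16) = 9, so the distance is |-9|/9 = 1.

1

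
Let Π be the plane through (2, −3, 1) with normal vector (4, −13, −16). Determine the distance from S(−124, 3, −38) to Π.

The plane has equation n·(r − (2, −3, 1)) = 0, i.e. n·r = 31.
n = (4, −13, −16); n·P − 31 = 42; |n| = 21; distance = 42/21 = 2.

2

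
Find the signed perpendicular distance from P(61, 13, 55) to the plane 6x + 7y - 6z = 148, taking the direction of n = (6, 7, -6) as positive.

n·P − 148 = -21.
|n| = 11, so the signed distance is -21/11.

-21/11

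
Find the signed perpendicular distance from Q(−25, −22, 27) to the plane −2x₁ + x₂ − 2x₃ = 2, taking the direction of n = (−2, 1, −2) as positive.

-28/3

n·Q − 2 = -28.
|n| = 3, so the signed distance is -28/3.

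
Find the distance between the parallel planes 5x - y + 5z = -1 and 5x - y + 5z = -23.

22/√51

Both planes have normal n = (5, -1, 5), |n| = √51. Any point on the first plane is at distance |(-23) − (-1)|/|n| = 22/√51 = 22√51/51 from the second.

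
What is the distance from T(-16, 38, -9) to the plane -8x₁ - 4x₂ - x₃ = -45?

Normal vector n = (-8, -4, -1), and n·(-16, 38, -9) - (-45) = 30.
|n| = √(64 + 16 + 1) = 9, so the distance is |30|/9 = 10/3.

10/3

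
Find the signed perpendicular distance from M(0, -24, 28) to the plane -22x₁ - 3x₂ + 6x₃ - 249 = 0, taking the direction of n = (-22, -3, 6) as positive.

n·M − 249 = -9.
|n| = 23, so the signed distance is -9/23.

-9/23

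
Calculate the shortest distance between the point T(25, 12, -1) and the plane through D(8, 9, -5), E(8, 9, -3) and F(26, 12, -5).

√37/37

DE = (0, 0, 2) and DF = (18, 3, 0), so a normal is n = DE × DF = (-6, 36, 0).
Then n·(25, 12, -1) - 276 = 6.
|n| = √(36 + 1296 + 0) = 6√37, so the distance is |6|/(6√37) = 1/√37.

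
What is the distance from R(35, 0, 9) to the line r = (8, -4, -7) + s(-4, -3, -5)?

√201

Direction vector d = (-4, -3, -5).
AP = (27, 4, 16), and AP × d = (28, 71, -65).
|AP × d|² = 10050 and |d|² = 50, so the distance is √(10050/50) = √201.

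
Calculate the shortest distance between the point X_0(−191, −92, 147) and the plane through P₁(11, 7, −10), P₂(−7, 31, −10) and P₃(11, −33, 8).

P₁P₂ = (−18, 24, 0) and P₁P₃ = (0, −40, 18), so a normal is n = P₁P₂ × P₁P₃ = (432, 324, 720).
Then n·(−191, −92, 147) − (−180) = −6300.
|n| = √(186624 + 104976 + 518400) = 900, so the distance is |-6300|/900 = 7.

7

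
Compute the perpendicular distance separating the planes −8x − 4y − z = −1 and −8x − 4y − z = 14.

Both planes have normal n = (−8, −4, −1), |n| = 9. Any point on the first plane is at distance |14 − (-1)|/|n| = 15/9 = 5/3 from the second.

5/3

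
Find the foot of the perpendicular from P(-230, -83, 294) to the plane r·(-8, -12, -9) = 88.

(-3862/17, -1339/17, 5052/17)

The perpendicular from P has direction n = (-8, -12, -9): r = (-230, -83, 294) + t(-8, -12, -9).
Substitute into the plane: n·(P + tn) = 88 gives 190 + 289t = 88, so t = -6/17.
Foot = (-230, -83, 294) + (-6/17)·(-8, -12, -9) = (-3862/17, -1339/17, 5052/17).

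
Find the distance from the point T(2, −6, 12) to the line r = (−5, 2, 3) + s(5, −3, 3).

Direction vector d = (5, −3, 3).
AP = (7, −8, 9); AP·d = 86, |AP|² = 194, |d|² = 43.
distance² = |AP|² − (AP·d)²/|d|² = 194 − 7396/43 = 22, so the distance is √22.

√22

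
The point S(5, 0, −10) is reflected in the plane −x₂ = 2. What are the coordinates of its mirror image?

(5, -4, -10)

n = (0, −1, 0), |n|² = 1, n·S − 2 = -2, so t = -2/1 = -2.
Foot F = S − (-2)·n = (5, −2, −10); the reflection is 2F − S = (5, −4, −10).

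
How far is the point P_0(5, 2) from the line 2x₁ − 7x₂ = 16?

20√53/53

d = |2·5 + (-7)·2 − 16| / √(4 + 49) = |-20|/√53 = 20/√53.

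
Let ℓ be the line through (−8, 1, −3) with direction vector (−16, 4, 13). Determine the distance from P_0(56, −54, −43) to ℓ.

3√185

Direction vector d = (−16, 4, 13).
AP = (64, −55, −40), and AP × d = (−555, −192, −624).
|AP × d|² = 734265 and |d|² = 441, so the distance is √(734265/441) = √1665 = 3√185.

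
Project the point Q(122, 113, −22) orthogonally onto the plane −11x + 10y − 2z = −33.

The perpendicular from Q has direction n = (−11, 10, −2): r = (122, 113, −22) + μ(−11, 10, −2).
Substitute into the plane: n·(Q + μn) = -33 gives -168 + 225μ = -33, so μ = 3/5.
Foot = (122, 113, −22) + (3/5)·(−11, 10, −2) = (577/5, 119, −116/5).

(577/5, 119, -116/5)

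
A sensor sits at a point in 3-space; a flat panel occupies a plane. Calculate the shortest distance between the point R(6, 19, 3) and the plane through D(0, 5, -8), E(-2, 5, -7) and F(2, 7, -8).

DE = (-2, 0, 1) and DF = (2, 2, 0), so a normal is n = DE × DF = (-2, 2, -4).
d = |(-2)·6 + 2·19 + (-4)·3 − 42| / √(4 + 4 + 16) = |-28| / (2√6) = 14/√6.

7√6/3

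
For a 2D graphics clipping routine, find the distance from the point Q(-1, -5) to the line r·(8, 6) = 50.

The normal to the line is n = (8, 6) with |n| = 10.
|n·Q − 50| = |-38 − 50| = 88, so the distance is 88/10 = 44/5.

44/5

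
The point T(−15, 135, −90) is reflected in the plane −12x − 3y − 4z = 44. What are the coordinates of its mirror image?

(-27/13, 1797/13, -1114/13)

With n = (−12, −3, −4), the signed offset is (n·T − 44)/|n|² = 91/169 = 7/13.
T' = T − 2t·n = (−15, 135, −90) − (14/13)·(−12, −3, −4) = (−27/13, 1797/13, −1114/13).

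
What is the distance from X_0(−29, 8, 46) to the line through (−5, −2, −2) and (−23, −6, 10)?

A direction vector is d = (−18, −4, 12).
AP = (−24, 10, 48); AP·d = 968, |AP|² = 2980, |d|² = 484.
distance² = |AP|² − (AP·d)²/|d|² = 2980 − 937024/484 = 1044, so the distance is 6√29.

6√29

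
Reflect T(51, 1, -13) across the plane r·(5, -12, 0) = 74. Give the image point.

With n = (5, -12, 0), the signed offset is (n·T − 74)/|n|² = 169/169 = 1.
T' = T − 2t·n = (51, 1, -13) − 2·(5, -12, 0) = (41, 25, -13).

(41, 25, -13)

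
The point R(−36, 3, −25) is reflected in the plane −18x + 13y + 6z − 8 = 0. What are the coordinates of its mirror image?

(0, -23, -37)

With n = (−18, 13, 6), the signed offset is (n·R − 8)/|n|² = 529/529 = 1.
R' = R − 2t·n = (−36, 3, −25) − 2·(−18, 13, 6) = (0, −23, −37).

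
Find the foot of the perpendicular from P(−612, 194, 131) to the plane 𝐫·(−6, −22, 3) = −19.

(-14124/23, 4286/23, 3037/23)

The perpendicular from P has direction n = (−6, −22, 3): r = (−612, 194, 131) + t(−6, −22, 3).
Substitute into the plane: n·(P + tn) = -19 gives -203 + 529t = -19, so t = 8/23.
Foot = (−612, 194, 131) + (8/23)·(−6, −22, 3) = (−14124/23, 4286/23, 3037/23).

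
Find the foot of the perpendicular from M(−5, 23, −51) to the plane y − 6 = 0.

(-5, 6, -51)

n = (0, 1, 0), |n|² = 1, and n·M − 6 = 17.
t = 17/1 = 17, so the foot is M − t·n = (−5, 23, −51) − 17·(0, 1, 0) = (−5, 6, −51).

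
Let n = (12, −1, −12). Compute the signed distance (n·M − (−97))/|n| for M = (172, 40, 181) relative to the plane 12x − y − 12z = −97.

n·M − (-97) = -51.
|n| = 17, so the signed distance is -51/17 = -3.

-3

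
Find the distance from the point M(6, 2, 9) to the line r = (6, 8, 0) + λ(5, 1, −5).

√66

Direction vector d = (5, 1, −5).
AP = (0, −6, 9); AP·d = -51, |AP|² = 117, |d|² = 51.
distance² = |AP|² − (AP·d)²/|d|² = 117 − 2601/51 = 66, so the distance is √66.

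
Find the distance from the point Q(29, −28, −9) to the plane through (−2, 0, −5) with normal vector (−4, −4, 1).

The plane has equation n·(r − (−2, 0, −5)) = 0, i.e. n·r = 3.
Then n·(29, −28, −9) − 3 = −16.
|n| = √(16 + 16 + 1) = √33, so the distance is |-16|/√33 = 16/√33.

16/√33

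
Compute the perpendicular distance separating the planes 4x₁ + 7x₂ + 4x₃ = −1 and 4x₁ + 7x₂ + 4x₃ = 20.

7/3

With common normal n = (4, 7, 4) (|n| = 9), the distance is |(-1) − 20|/|n| = 21/9 = 7/3.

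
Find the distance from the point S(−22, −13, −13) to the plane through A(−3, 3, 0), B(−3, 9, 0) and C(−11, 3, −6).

AB = (0, 6, 0) and AC = (−8, 0, −6), so a normal is n = AB × AC = (−36, 0, 48).
n = (−36, 0, 48); n·P − 108 = 60; |n| = 60; distance = 60/60 = 1.

1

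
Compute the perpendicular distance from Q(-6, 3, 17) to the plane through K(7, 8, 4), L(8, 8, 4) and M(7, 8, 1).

5

KL = (1, 0, 0) and KM = (0, 0, -3), so a normal is n = KL × KM = (0, 3, 0).
d = |3·3 − 24| / √(0 + 9 + 0) = |-15| / 3 = 5.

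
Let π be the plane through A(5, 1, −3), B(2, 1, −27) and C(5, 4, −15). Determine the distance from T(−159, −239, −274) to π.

AB = (−3, 0, −24) and AC = (0, 3, −12), so a normal is n = AB × AC = (72, −36, −9).
n = (72, −36, −9); n·P − 351 = -729; |n| = 81; distance = 729/81 = 9.

9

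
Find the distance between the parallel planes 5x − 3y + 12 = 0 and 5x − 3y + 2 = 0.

Both planes have normal n = (5, −3, 0), |n| = √34. Any point on the first plane is at distance |(-2) − (-12)|/|n| = 10/√34 = 5√34/17 from the second.

10/√34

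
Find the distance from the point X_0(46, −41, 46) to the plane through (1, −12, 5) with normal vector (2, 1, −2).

The plane has equation n·(r − (1, −12, 5)) = 0, i.e. n·r = -20.
Then n·(46, −41, 46) − (−20) = −21.
|n| = √(4 + 1 + 4) = 3, so the distance is |-21|/3 = 7.

7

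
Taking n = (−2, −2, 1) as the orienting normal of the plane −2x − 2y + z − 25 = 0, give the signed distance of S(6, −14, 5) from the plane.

-4/3

n·S − 25 = -4.
|n| = 3, so the signed distance is -4/3.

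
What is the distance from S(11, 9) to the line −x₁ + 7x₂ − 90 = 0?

19√2/5

The normal to the line is n = (−1, 7) with |n| = 5√2.
|n·S − 90| = |52 − 90| = 38, so the distance is 38/(5√2) = 19√2/5.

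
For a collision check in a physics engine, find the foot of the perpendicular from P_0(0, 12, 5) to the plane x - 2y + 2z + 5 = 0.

n = (1, -2, 2), |n|² = 9, and n·P_0 − (-5) = -9.
t = -9/9 = -1, so the foot is P_0 − t·n = (0, 12, 5) − (-1)·(1, -2, 2) = (1, 10, 7).

(1, 10, 7)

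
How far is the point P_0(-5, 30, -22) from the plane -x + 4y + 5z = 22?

7/√42

Normal vector n = (-1, 4, 5), and n·(-5, 30, -22) - 22 = -7.
|n| = √(1 + 16 + 25) = √42, so the distance is |-7|/√42 = 7/√42.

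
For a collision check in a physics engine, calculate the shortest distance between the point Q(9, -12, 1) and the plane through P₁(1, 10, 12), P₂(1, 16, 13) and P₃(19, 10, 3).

20/√46

P₁P₂ = (0, 6, 1) and P₁P₃ = (18, 0, -9), so a normal is n = P₁P₂ × P₁P₃ = (-54, 18, -108).
Then n·(9, -12, 1) - (-1170) = 360.
|n| = √(2916 + 324 + 11664) = 18√46, so the distance is |360|/(18√46) = 10√46/23.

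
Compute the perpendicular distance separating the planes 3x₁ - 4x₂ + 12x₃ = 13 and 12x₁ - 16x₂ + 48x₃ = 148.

24/13

Divide the second equation by 4 to match normals: 3x₁ - 4x₂ + 12x₃ = 37.
With common normal n = (3, -4, 12) (|n| = 13), the distance is |13 − 37|/|n| = 24/13.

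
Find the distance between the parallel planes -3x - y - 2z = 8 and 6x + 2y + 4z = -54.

Divide the second equation by -2 to match normals: -3x - y - 2z = 27.
With common normal n = (-3, -1, -2) (|n| = √14), the distance is |8 − 27|/|n| = 19/√14.

19/√14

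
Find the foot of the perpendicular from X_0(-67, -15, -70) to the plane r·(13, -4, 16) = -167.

The perpendicular from X_0 has direction n = (13, -4, 16): r = (-67, -15, -70) + μ(13, -4, 16).
Substitute into the plane: n·(X_0 + μn) = -167 gives -1931 + 441μ = -167, so μ = 4.
Foot = (-67, -15, -70) + 4·(13, -4, 16) = (-15, -31, -6).

(-15, -31, -6)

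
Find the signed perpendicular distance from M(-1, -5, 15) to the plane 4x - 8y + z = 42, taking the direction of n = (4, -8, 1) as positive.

1

n·M − 42 = 9.
|n| = 9, so the signed distance is 9/9 = 1.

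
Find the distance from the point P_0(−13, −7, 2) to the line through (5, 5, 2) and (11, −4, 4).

6√13

A direction vector is d = (6, −9, 2).
AP = (−18, −12, 0); AP·d = 0, |AP|² = 468, |d|² = 121.
distance² = |AP|² − (AP·d)²/|d|² = 468 − 0/121 = 468, so the distance is 6√13.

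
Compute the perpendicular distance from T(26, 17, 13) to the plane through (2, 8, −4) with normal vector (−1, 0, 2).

The plane has equation n·(r − (2, 8, −4)) = 0, i.e. n·r = -10.
d = |(-1)·26 + 2·13 − (-10)| / √(1 + 0 + 4) = |10| / √5 = 2√5.

2√5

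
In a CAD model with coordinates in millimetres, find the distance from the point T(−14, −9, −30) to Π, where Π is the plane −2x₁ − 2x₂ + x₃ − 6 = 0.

10/3

Normal vector n = (−2, −2, 1), and n·(−14, −9, −30) − 6 = 10.
|n| = √(4 + 4 + 1) = 3, so the distance is |10|/3 = 10/3.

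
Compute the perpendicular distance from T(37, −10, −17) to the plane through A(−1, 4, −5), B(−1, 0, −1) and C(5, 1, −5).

14/3

AB = (0, −4, 4) and AC = (6, −3, 0), so a normal is n = AB × AC = (12, 24, 24).
n = (12, 24, 24); n·P − (-36) = -168; |n| = 36; distance = 168/36 = 14/3.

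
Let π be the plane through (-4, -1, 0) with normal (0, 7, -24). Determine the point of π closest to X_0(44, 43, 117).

(44, 71, 21)

The perpendicular from X_0 has direction n = (0, 7, -24): r = (44, 43, 117) + μ(0, 7, -24).
Substitute into the plane: n·(X_0 + μn) = -7 gives -2507 + 625μ = -7, so μ = 4.
Foot = (44, 43, 117) + 4·(0, 7, -24) = (44, 71, 21).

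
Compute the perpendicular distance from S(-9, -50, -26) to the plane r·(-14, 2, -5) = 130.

26/15

Normal vector n = (-14, 2, -5), and n·(-9, -50, -26) - 130 = 26.
|n| = √(196 + 4 + 25) = 15, so the distance is |26|/15 = 26/15.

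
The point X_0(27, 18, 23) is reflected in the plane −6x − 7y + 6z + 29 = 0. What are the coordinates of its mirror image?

n = (−6, −7, 6), |n|² = 121, n·X_0 − (-29) = -121, so t = -121/121 = -1.
Foot F = X_0 − (-1)·n = (21, 11, 29); the reflection is 2F − X_0 = (15, 4, 35).

(15, 4, 35)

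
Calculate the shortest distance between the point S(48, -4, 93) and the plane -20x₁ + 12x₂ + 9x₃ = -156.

3/5

Normal vector n = (-20, 12, 9), and n·(48, -4, 93) - (-156) = -15.
|n| = √(400 + 144 + 81) = 25, so the distance is |-15|/25 = 3/5.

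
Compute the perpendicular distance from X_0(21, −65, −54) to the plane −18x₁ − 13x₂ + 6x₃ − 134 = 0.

Normal vector n = (−18, −13, 6), and n·(21, −65, −54) − 134 = 9.
|n| = √(324 + 169 + 36) = 23, so the distance is |9|/23 = 9/23.

9/23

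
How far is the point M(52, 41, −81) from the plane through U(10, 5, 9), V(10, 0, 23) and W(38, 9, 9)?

UV = (0, −5, 14) and UW = (28, 4, 0), so a normal is n = UV × UW = (−56, 392, 140).
n = (−56, 392, 140); n·P − 2660 = -840; |n| = 420; distance = 840/420 = 2.

2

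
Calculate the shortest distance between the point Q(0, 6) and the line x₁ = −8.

8

d = |1·0 + 0·6 − (-8)| / √(1 + 0) = |8|/1 = 8.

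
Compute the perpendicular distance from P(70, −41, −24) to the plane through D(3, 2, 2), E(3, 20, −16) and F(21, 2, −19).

5

DE = (0, 18, −18) and DF = (18, 0, −21), so a normal is n = DE × DF = (−378, −324, −324).
Then n·(70, −41, −24) − (−2430) = −2970.
|n| = √(142884 + 104976 + 104976) = 594, so the distance is |-2970|/594 = 5.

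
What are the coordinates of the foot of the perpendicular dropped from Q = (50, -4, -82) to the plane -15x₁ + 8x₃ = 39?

n = (-15, 0, 8), |n|² = 289, and n·Q − 39 = -1445.
t = -1445/289 = -5, so the foot is Q − t·n = (50, -4, -82) − (-5)·(-15, 0, 8) = (-25, -4, -42).

(-25, -4, -42)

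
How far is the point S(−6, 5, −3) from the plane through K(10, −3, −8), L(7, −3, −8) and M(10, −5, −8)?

KL = (−3, 0, 0) and KM = (0, −2, 0), so a normal is n = KL × KM = (0, 0, 6).
n = (0, 0, 6); n·P − (-48) = 30; |n| = 6; distance = 30/6 = 5.

5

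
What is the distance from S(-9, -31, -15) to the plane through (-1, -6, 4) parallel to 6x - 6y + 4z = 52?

Parallel planes share the normal n = (6, -6, 4); since (-1, -6, 4) lies on the plane, its equation is 6x - 6y + 4z = 46.
d = |6·(-9) + (-6)·(-31) + 4·(-15) − 46| / √(36 + 36 + 16) = |26| / (2√22) = 13/√22.

13/√22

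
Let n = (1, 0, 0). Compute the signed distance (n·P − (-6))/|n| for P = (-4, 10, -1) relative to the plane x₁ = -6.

2

n·P − (-6) = 2.
|n| = 1, so the signed distance is 2/1 = 2.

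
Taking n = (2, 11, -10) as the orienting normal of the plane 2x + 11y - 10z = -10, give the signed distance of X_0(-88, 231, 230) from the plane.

n·X_0 − (-10) = 75.
|n| = 15, so the signed distance is 75/15 = 5.

5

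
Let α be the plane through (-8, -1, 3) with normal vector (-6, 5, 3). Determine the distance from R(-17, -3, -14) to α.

The plane has equation n·(r − (-8, -1, 3)) = 0, i.e. n·r = 52.
d = |(-6)·(-17) + 5·(-3) + 3·(-14) − 52| / √(36 + 25 + 9) = |-7| / √70 = √70/10.

√70/10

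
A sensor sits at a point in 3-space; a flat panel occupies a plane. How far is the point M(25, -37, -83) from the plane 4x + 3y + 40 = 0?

29/5

d = |4·25 + 3·(-37) − (-40)| / √(16 + 9 + 0) = |29| / 5 = 29/5.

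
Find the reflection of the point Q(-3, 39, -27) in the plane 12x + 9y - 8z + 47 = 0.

With n = (12, 9, -8), the signed offset is (n·Q − (-47))/|n|² = 578/289 = 2.
Q' = Q − 2t·n = (-3, 39, -27) − 4·(12, 9, -8) = (-51, 3, 5).

(-51, 3, 5)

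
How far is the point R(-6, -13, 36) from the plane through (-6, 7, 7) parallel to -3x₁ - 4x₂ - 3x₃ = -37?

Parallel planes share the normal n = (-3, -4, -3); since (-6, 7, 7) lies on the plane, its equation is -3x₁ - 4x₂ - 3x₃ = -31.
d = |(-3)·(-6) + (-4)·(-13) + (-3)·36 − (-31)| / √(9 + 16 + 9) = |-7| / √34 = 7√34/34.

7√34/34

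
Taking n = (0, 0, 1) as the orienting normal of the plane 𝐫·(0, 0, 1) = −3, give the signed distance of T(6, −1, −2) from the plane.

n·T − (-3) = 1.
|n| = 1, so the signed distance is 1/1 = 1.

1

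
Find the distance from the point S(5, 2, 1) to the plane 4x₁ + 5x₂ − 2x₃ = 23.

n = (4, 5, −2); n·P − 23 = 5; |n| = 3√5; distance = 5/(3√5) = √5/3.

√5/3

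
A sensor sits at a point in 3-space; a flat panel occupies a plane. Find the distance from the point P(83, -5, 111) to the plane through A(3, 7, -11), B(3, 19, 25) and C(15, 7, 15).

4

AB = (0, 12, 36) and AC = (12, 0, 26), so a normal is n = AB × AC = (312, 432, -144).
Then n·(83, -5, 111) - 5544 = 2208.
|n| = √(97344 + 186624 + 20736) = 552, so the distance is |2208|/552 = 4.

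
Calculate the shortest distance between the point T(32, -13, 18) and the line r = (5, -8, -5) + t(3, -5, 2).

15√3

Direction vector d = (3, -5, 2).
AP = (27, -5, 23); AP·d = 152, |AP|² = 1283, |d|² = 38.
distance² = |AP|² − (AP·d)²/|d|² = 1283 − 23104/38 = 675, so the distance is 15√3.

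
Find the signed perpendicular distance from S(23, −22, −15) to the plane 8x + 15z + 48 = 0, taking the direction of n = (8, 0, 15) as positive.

n·S − (-48) = 7.
|n| = 17, so the signed distance is 7/17.

7/17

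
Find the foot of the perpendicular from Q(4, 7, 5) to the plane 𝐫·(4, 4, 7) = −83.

n = (4, 4, 7), |n|² = 81, and n·Q − (-83) = 162.
t = 162/81 = 2, so the foot is Q − t·n = (4, 7, 5) − 2·(4, 4, 7) = (−4, −1, −9).

(-4, -1, -9)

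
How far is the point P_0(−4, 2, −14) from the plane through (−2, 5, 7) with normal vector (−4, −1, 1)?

5√2/3

The plane has equation n·(r − (−2, 5, 7)) = 0, i.e. n·r = 10.
n = (−4, −1, 1); n·P − 10 = -10; |n| = 3√2; distance = 10/(3√2) = 5√2/3.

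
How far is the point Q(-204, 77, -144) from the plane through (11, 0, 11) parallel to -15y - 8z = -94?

Parallel planes share the normal n = (0, -15, -8); since (11, 0, 11) lies on the plane, its equation is -15y - 8z = -88.
n = (0, -15, -8); n·P − (-88) = 85; |n| = 17; distance = 85/17 = 5.

5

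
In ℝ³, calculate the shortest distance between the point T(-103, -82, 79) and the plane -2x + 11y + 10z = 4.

n = (-2, 11, 10); n·P − 4 = 90; |n| = 15; distance = 90/15 = 6.

6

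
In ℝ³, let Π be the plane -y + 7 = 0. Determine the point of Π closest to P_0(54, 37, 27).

The perpendicular from P_0 has direction n = (0, -1, 0): r = (54, 37, 27) + μ(0, -1, 0).
Substitute into the plane: n·(P_0 + μn) = -7 gives -37 + 1μ = -7, so μ = 30.
Foot = (54, 37, 27) + 30·(0, -1, 0) = (54, 7, 27).

(54, 7, 27)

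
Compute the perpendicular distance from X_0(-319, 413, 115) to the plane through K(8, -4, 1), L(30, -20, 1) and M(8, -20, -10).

7

KL = (22, -16, 0) and KM = (0, -16, -11), so a normal is n = KL × KM = (176, 242, -352).
Then n·(-319, 413, 115) - 88 = 3234.
|n| = √(30976 + 58564 + 123904) = 462, so the distance is |3234|/462 = 7.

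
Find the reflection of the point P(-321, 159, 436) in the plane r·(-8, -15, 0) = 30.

n = (-8, -15, 0), |n|² = 289, n·P − 30 = 153, so t = 153/289 = 9/17.
Foot F = P − (9/17)·n = (-5385/17, 2838/17, 436); the reflection is 2F − P = (-5313/17, 2973/17, 436).

(-5313/17, 2973/17, 436)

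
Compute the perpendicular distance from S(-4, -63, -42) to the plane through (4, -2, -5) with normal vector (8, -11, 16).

The plane has equation n·(r − (4, -2, -5)) = 0, i.e. n·r = -26.
n = (8, -11, 16); n·P − (-26) = 15; |n| = 21; distance = 15/21 = 5/7.

5/7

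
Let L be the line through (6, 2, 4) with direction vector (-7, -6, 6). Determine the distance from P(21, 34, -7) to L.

√281

Direction vector d = (-7, -6, 6).
AP = (15, 32, -11), and AP × d = (126, -13, 134).
|AP × d|² = 34001 and |d|² = 121, so the distance is √(34001/121) = √281.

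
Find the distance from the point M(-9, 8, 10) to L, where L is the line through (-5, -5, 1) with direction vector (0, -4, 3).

√241

Direction vector d = (0, -4, 3).
AP = (-4, 13, 9); AP·d = -25, |AP|² = 266, |d|² = 25.
distance² = |AP|² − (AP·d)²/|d|² = 266 − 625/25 = 241, so the distance is √241.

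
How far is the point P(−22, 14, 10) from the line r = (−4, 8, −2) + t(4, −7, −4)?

6√5

Direction vector d = (4, −7, −4).
AP = (−18, 6, 12); AP·d = -162, |AP|² = 504, |d|² = 81.
distance² = |AP|² − (AP·d)²/|d|² = 504 − 26244/81 = 180, so the distance is 6√5.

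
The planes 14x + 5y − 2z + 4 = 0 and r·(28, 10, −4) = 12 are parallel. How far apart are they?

Divide the second equation by 2 to match normals: 14x + 5y − 2z = 6.
With common normal n = (14, 5, −2) (|n| = 15), the distance is |(-4) − 6|/|n| = 10/15 = 2/3.

2/3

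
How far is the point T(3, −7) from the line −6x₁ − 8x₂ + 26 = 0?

The normal to the line is n = (−6, −8) with |n| = 10.
|n·T − (-26)| = |38 − (-26)| = 64, so the distance is 64/10 = 32/5.

32/5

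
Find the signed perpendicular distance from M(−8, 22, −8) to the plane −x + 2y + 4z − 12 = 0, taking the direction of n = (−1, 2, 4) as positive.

8/√21

n·M − 12 = 8.
|n| = √21, so the signed distance is 8/√21.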